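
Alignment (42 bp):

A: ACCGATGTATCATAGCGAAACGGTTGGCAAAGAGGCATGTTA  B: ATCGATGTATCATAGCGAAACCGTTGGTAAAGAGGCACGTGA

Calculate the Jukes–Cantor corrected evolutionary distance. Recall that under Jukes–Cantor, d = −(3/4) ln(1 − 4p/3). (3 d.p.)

0.130

The sequences differ at 5 of 42 sites (2, 22, 28, 38, 41), so p = 5/42 ≈ 0.119048.
d = −(3/4) ln(1 − 4p/3) = −0.75 ln(1 − 0.158731) = −0.75 ln(0.841269)
  = −0.75 × (-0.172844) = 0.129633 substitutions/site.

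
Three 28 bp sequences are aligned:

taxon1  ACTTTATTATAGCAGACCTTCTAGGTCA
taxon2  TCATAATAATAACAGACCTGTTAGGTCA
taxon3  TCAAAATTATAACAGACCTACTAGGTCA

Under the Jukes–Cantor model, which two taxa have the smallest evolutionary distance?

taxon1–taxon2: 7/28 differ, p = 0.250, d = 0.304.
taxon1–taxon3: 6/28 differ, p = 0.214, d = 0.252.
taxon2–taxon3: 4/28 differ, p = 0.143, d = 0.158.
The smallest distance is between taxon2 and taxon3.

taxon2 and taxon3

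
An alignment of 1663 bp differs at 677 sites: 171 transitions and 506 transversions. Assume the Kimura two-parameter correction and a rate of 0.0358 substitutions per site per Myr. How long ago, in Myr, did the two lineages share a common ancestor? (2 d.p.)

P = 171/1663 ≈ 0.102826 and Q = 506/1663 ≈ 0.304269.
Under the Kimura two-parameter model, d = −½ ln(1 − 2P − Q) − ¼ ln(1 − 2Q).
1 − 2P − Q = 0.490079, giving −½ ln(0.490079) = 0.356594.
1 − 2Q = 0.391462, giving −¼ ln(0.391462) = 0.234467.
d = 0.356594 + 0.234467 = 0.591061.
Under a molecular clock d = 2μt, so t = d/(2μ) = 0.591061 / (2 × 0.0358) = 8.26 Myr.

8.26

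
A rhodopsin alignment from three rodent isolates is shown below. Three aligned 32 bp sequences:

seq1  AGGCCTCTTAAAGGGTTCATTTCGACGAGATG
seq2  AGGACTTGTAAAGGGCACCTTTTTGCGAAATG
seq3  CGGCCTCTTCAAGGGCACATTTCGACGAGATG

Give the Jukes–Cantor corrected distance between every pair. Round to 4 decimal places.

d(seq1,seq2) = 0.4042, d(seq1,seq3) = 0.1367, d(seq2,seq3) = 0.4042

seq1–seq2: 10/32 sites differ → p = 0.3125, d = −0.75 ln(1 − 0.416667) = 0.404248 ≈ 0.4042.
seq1–seq3: 4/32 sites differ → p = 0.125, d = −0.75 ln(1 − 0.166667) = 0.136741 ≈ 0.1367.
seq2–seq3: 10/32 sites differ → p = 0.3125, d = −0.75 ln(1 − 0.416667) = 0.404248 ≈ 0.4042.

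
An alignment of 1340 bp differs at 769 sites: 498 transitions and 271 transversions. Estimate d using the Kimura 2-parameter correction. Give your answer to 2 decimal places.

P = 498/1340 ≈ 0.371642 and Q = 271/1340 ≈ 0.202239.
Under the Kimura two-parameter model, d = −½ ln(1 − 2P − Q) − ¼ ln(1 − 2Q).
1 − 2P − Q = 0.054477, giving −½ ln(0.054477) = 1.454988.
1 − 2Q = 0.595522, giving −¼ ln(0.595522) = 0.129579.
d = 1.454988 + 0.129579 = 1.584567.

1.58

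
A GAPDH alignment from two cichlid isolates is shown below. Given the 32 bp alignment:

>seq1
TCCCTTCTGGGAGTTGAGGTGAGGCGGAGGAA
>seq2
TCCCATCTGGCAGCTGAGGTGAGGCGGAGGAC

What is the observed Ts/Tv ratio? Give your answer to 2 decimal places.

0.33

Transitions are A↔G and C↔T; transversions are all other mismatches.
Transitions: 1. Transversions: 3.
R = 1/3 = 0.333333… ≈ 0.33 (to 2 d.p.).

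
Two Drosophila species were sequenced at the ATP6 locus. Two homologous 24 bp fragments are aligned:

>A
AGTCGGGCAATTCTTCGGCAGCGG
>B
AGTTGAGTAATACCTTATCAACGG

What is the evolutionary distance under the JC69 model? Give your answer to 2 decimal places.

0.52

The sequences differ at 9 of 24 sites (4, 6, 8, 12, 14, 16, 17, 18, 21), so p = 9/24 = 0.375.
d = −(3/4) ln(1 − 4p/3) = −0.75 ln(1 − 0.5) = −0.75 ln(0.5)
  = −0.75 × (-0.693147) = 0.519860 substitutions/site.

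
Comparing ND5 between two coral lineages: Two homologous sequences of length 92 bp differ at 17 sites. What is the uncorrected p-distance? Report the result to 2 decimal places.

p = 17/92 = 0.184782… ≈ 0.18 (to 2 d.p.).

0.18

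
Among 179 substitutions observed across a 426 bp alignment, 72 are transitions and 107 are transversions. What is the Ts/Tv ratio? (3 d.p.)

0.673

R = 72/107 = 0.672897… ≈ 0.673 (to 3 d.p.).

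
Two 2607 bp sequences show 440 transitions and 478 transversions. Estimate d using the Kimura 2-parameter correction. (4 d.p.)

0.4821

P = 440/2607 ≈ 0.168776 and Q = 478/2607 ≈ 0.183353.
Under the Kimura two-parameter model, d = −½ ln(1 − 2P − Q) − ¼ ln(1 − 2Q).
1 − 2P − Q = 0.479095, giving −½ ln(0.479095) = 0.367928.
1 − 2Q = 0.633294, giving −¼ ln(0.633294) = 0.114205.
d = 0.367928 + 0.114205 = 0.482133.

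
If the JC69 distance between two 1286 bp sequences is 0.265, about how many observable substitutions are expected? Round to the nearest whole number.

Invert JC69: p = (3/4)(1 − e^(−4d/3)) = 0.75 × (1 − e^(-0.353333)) = 0.75 × (1 − 0.702343) = 0.223243.
Expected differing sites = pL ≈ 0.223243 × 1286 = 287.090498 ≈ 287.

287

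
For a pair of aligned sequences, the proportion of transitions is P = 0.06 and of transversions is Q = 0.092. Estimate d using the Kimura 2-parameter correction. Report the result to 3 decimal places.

0.170

Under the Kimura two-parameter model, d = −½ ln(1 − 2P − Q) − ¼ ln(1 − 2Q).
1 − 2P − Q = 0.788, giving −½ ln(0.788) = 0.119129.
1 − 2Q = 0.816, giving −¼ ln(0.816) = 0.050835.
d = 0.119129 + 0.050835 = 0.169964.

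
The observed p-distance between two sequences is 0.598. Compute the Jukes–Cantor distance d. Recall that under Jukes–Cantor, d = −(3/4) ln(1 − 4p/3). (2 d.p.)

d = −(3/4) ln(1 − 4p/3) = −0.75 ln(1 − 0.797333) = −0.75 ln(0.202667)
  = −0.75 × (-1.596191) = 1.197143 substitutions/site.

1.20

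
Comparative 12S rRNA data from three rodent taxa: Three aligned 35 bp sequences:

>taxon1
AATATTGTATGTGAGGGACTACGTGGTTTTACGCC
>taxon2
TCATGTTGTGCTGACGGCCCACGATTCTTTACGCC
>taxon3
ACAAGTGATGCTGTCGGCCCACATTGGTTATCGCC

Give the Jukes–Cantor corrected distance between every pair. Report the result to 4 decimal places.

taxon1–taxon2: 17/35 sites differ → p ≈ 0.485714, d = −0.75 ln(1 − 0.647619) = 0.782282 ≈ 0.7823.
taxon1–taxon3: 16/35 sites differ → p ≈ 0.457143, d = −0.75 ln(1 − 0.609524) = 0.705292 ≈ 0.7053.
taxon2–taxon3: 11/35 sites differ → p ≈ 0.314286, d = −0.75 ln(1 − 0.419048) = 0.407315 ≈ 0.4073.

d(taxon1,taxon2) = 0.7823, d(taxon1,taxon3) = 0.7053, d(taxon2,taxon3) = 0.4073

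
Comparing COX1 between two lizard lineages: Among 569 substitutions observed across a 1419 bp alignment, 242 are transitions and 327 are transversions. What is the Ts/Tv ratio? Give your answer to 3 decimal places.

0.740

R = 242/327 = 0.740061… ≈ 0.740 (to 3 d.p.).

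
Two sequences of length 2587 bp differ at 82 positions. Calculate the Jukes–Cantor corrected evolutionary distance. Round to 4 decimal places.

p = 82/2587 ≈ 0.031697.
d = −(3/4) ln(1 − 4p/3) = −0.75 ln(1 − 0.042263) = −0.75 ln(0.957737)
  = −0.75 × (-0.043182) = 0.032387 substitutions/site.

0.0324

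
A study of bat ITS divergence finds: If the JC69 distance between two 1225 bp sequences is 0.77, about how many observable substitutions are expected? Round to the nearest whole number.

590

Invert JC69: p = (3/4)(1 − e^(−4d/3)) = 0.75 × (1 − e^(-1.026667)) = 0.75 × (1 − 0.358199) = 0.481351.
Expected differing sites = pL ≈ 0.481351 × 1225 = 589.654975 ≈ 590.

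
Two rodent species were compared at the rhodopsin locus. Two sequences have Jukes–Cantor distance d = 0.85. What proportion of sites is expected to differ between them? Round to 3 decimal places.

p = (3/4)(1 − e^(−4d/3)) = 0.75 × (1 − e^(-1.133333)) = 0.75 × (1 − 0.321958) = 0.508532.

0.509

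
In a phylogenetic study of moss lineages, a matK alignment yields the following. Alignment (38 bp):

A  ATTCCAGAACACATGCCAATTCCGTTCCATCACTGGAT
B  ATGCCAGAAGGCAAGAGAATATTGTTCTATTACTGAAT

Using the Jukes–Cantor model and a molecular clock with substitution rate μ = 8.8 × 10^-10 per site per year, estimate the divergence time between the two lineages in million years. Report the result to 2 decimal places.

232.90

The sequences differ at 12 of 38 sites, so p = 12/38 ≈ 0.315789.
d = −(3/4) ln(1 − 4p/3) = −0.75 ln(1 − 0.421052) = −0.75 ln(0.578948)
  = −0.75 × (-0.546543) = 0.409907 substitutions/site.
Under a molecular clock d = 2μt, so t = d/(2μ) = 0.409907 / (2 × 8.8 × 10^-10) = 232.90 million years.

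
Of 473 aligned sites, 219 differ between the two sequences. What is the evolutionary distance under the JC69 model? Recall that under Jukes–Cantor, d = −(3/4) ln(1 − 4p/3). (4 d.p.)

0.7204

p = 219/473 ≈ 0.463002.
d = −(3/4) ln(1 − 4p/3) = −0.75 ln(1 − 0.617336) = −0.75 ln(0.382664)
  = −0.75 × (-0.960598) = 0.720449 substitutions/site.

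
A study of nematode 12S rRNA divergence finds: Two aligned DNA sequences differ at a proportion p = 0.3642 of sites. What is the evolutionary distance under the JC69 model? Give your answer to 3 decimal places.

0.499

d = −(3/4) ln(1 − 4p/3) = −0.75 ln(1 − 0.4856) = −0.75 ln(0.5144)
  = −0.75 × (-0.664754) = 0.498566 substitutions/site.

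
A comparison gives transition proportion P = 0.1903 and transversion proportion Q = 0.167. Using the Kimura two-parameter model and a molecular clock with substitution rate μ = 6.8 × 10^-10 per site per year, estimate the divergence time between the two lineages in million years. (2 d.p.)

Under the Kimura two-parameter model, d = −½ ln(1 − 2P − Q) − ¼ ln(1 − 2Q).
1 − 2P − Q = 0.4524, giving −½ ln(0.4524) = 0.396594.
1 − 2Q = 0.666, giving −¼ ln(0.666) = 0.101616.
d = 0.396594 + 0.101616 = 0.498210.
Under a molecular clock d = 2μt, so t = d/(2μ) = 0.498210 / (2 × 6.8 × 10^-10) = 366.33 million years.

366.33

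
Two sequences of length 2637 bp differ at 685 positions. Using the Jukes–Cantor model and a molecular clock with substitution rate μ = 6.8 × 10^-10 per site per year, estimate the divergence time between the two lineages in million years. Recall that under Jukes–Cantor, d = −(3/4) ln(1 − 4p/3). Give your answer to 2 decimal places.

234.48

p = 685/2637 ≈ 0.259765.
d = −(3/4) ln(1 − 4p/3) = −0.75 ln(1 − 0.346353) = −0.75 ln(0.653647)
  = −0.75 × (-0.425188) = 0.318891 substitutions/site.
Under a molecular clock d = 2μt, so t = d/(2μ) = 0.318891 / (2 × 6.8 × 10^-10) = 234.48 million years.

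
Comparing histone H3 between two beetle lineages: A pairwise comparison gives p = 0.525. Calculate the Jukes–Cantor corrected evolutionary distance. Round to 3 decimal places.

0.903

d = −(3/4) ln(1 − 4p/3) = −0.75 ln(1 − 0.7) = −0.75 ln(0.3)
  = −0.75 × (-1.203973) = 0.902980 substitutions/site.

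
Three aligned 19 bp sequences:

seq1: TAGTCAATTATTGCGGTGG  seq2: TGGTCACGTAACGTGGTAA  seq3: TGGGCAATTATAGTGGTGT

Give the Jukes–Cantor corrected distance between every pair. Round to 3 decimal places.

d(seq1,seq2) = 0.618, d(seq1,seq3) = 0.324, d(seq2,seq3) = 0.507

seq1–seq2: 8/19 sites differ → p ≈ 0.421053, d = −0.75 ln(1 − 0.561404) = 0.618132 ≈ 0.618.
seq1–seq3: 5/19 sites differ → p ≈ 0.263158, d = −0.75 ln(1 − 0.350877) = 0.324100 ≈ 0.324.
seq2–seq3: 7/19 sites differ → p ≈ 0.368421, d = −0.75 ln(1 − 0.491228) = 0.506816 ≈ 0.507.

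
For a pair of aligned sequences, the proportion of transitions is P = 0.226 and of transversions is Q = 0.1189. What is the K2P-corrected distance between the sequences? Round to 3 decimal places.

Under the Kimura two-parameter model, d = −½ ln(1 − 2P − Q) − ¼ ln(1 − 2Q).
1 − 2P − Q = 0.4291, giving −½ ln(0.4291) = 0.423033.
1 − 2Q = 0.7622, giving −¼ ln(0.7622) = 0.067887.
d = 0.423033 + 0.067887 = 0.490920.

0.491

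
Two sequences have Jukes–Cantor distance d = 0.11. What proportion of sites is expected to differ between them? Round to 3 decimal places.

0.102

p = (3/4)(1 − e^(−4d/3)) = 0.75 × (1 − e^(-0.146667)) = 0.75 × (1 − 0.863582) = 0.102314.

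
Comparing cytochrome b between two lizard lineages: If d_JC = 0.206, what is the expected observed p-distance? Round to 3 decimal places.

0.180

p = (3/4)(1 − e^(−4d/3)) = 0.75 × (1 − e^(-0.274667)) = 0.75 × (1 − 0.759825) = 0.180131.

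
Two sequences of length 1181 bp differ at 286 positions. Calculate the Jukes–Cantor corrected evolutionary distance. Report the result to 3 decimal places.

p = 286/1181 ≈ 0.242168.
d = −(3/4) ln(1 − 4p/3) = −0.75 ln(1 − 0.322891) = −0.75 ln(0.677109)
  = −0.75 × (-0.389923) = 0.292442 substitutions/site.

0.292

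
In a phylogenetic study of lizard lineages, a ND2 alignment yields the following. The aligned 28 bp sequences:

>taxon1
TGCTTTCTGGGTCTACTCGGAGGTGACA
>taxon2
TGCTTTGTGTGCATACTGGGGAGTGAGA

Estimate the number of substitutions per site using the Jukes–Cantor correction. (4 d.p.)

The sequences differ at 8 of 28 sites (7, 10, 12, 13, 18, 21, 22, 27), so p = 8/28 ≈ 0.285714.
d = −(3/4) ln(1 − 4p/3) = −0.75 ln(1 − 0.380952) = −0.75 ln(0.619048)
  = −0.75 × (-0.479572) = 0.359679 substitutions/site.

0.3597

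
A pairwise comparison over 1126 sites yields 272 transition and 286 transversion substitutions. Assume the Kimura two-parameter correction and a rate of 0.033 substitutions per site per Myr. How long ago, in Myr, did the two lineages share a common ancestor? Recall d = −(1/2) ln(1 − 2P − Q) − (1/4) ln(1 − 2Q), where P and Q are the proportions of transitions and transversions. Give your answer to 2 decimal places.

P = 272/1126 ≈ 0.241563 and Q = 286/1126 ≈ 0.253996.
Under the Kimura two-parameter model, d = −½ ln(1 − 2P − Q) − ¼ ln(1 − 2Q).
1 − 2P − Q = 0.262878, giving −½ ln(0.262878) = 0.668033.
1 − 2Q = 0.492008, giving −¼ ln(0.492008) = 0.177315.
d = 0.668033 + 0.177315 = 0.845348.
Under a molecular clock d = 2μt, so t = d/(2μ) = 0.845348 / (2 × 0.033) = 12.81 Myr.

12.81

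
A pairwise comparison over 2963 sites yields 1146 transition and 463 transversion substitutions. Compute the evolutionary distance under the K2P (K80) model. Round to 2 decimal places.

P = 1146/2963 ≈ 0.38677 and Q = 463/2963 ≈ 0.156261.
Under the Kimura two-parameter model, d = −½ ln(1 − 2P − Q) − ¼ ln(1 − 2Q).
1 − 2P − Q = 0.070199, giving −½ ln(0.070199) = 1.328211.
1 − 2Q = 0.687478, giving −¼ ln(0.687478) = 0.093681.
d = 1.328211 + 0.093681 = 1.421892.

1.42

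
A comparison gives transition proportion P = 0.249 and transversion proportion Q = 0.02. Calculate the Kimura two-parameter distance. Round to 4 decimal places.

0.3751

Under the Kimura two-parameter model, d = −½ ln(1 − 2P − Q) − ¼ ln(1 − 2Q).
1 − 2P − Q = 0.482, giving −½ ln(0.482) = 0.364906.
1 − 2Q = 0.96, giving −¼ ln(0.96) = 0.010205.
d = 0.364906 + 0.010205 = 0.375111.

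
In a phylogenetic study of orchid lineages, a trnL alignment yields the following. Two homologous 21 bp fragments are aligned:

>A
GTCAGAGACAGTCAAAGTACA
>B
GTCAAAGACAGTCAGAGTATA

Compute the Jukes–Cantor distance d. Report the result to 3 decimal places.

The sequences differ at 3 of 21 sites (5, 15, 20), so p = 3/21 ≈ 0.142857.
d = −(3/4) ln(1 − 4p/3) = −0.75 ln(1 − 0.190476) = −0.75 ln(0.809524)
  = −0.75 × (-0.211309) = 0.158482 substitutions/site.

0.158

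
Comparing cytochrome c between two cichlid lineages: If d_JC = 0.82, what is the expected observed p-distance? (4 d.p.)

0.4987

p = (3/4)(1 − e^(−4d/3)) = 0.75 × (1 − e^(-1.093333)) = 0.75 × (1 − 0.335098) = 0.498677.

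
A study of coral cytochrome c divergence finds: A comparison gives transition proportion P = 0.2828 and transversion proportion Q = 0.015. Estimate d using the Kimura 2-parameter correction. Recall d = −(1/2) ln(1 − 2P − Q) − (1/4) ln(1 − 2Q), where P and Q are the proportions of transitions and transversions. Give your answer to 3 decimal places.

0.442

Under the Kimura two-parameter model, d = −½ ln(1 − 2P − Q) − ¼ ln(1 − 2Q).
1 − 2P − Q = 0.4194, giving −½ ln(0.4194) = 0.434465.
1 − 2Q = 0.97, giving −¼ ln(0.97) = 0.007615.
d = 0.434465 + 0.007615 = 0.442080.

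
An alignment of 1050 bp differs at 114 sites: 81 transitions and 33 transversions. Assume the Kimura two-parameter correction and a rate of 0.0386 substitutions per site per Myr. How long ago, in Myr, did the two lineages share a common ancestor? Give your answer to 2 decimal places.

P = 81/1050 ≈ 0.077143 and Q = 33/1050 ≈ 0.031429.
Under the Kimura two-parameter model, d = −½ ln(1 − 2P − Q) − ¼ ln(1 − 2Q).
1 − 2P − Q = 0.814285, giving −½ ln(0.814285) = 0.102722.
1 − 2Q = 0.937142, giving −¼ ln(0.937142) = 0.016230.
d = 0.102722 + 0.016230 = 0.118952.
Under a molecular clock d = 2μt, so t = d/(2μ) = 0.118952 / (2 × 0.0386) = 1.54 Myr.

1.54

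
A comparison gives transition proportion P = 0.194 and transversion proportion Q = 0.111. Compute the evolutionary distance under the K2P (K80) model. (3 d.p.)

0.408

Under the Kimura two-parameter model, d = −½ ln(1 − 2P − Q) − ¼ ln(1 − 2Q).
1 − 2P − Q = 0.501, giving −½ ln(0.501) = 0.345575.
1 − 2Q = 0.778, giving −¼ ln(0.778) = 0.062757.
d = 0.345575 + 0.062757 = 0.408332.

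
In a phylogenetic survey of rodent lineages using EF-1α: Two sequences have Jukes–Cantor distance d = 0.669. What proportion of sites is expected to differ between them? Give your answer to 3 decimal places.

0.443

p = (3/4)(1 − e^(−4d/3)) = 0.75 × (1 − e^(-0.892)) = 0.75 × (1 − 0.409835) = 0.442624.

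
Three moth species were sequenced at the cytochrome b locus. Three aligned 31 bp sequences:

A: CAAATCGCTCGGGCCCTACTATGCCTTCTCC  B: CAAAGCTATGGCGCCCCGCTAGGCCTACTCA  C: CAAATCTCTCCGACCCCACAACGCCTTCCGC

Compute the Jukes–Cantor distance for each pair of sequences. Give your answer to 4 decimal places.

d(A,B) = 0.4217, d(A,C) = 0.3163, d(B,C) = 0.6143

A–B: 10/31 sites differ → p ≈ 0.322581, d = −0.75 ln(1 − 0.430108) = 0.421731 ≈ 0.4217.
A–C: 8/31 sites differ → p ≈ 0.258065, d = −0.75 ln(1 − 0.344087) = 0.316295 ≈ 0.3163.
B–C: 13/31 sites differ → p ≈ 0.419355, d = −0.75 ln(1 − 0.55914) = 0.614271 ≈ 0.6143.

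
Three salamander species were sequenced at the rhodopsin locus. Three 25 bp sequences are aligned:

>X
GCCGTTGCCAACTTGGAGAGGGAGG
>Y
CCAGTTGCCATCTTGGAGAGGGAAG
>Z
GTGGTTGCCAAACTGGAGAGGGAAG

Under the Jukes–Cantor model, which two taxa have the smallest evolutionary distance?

X and Y

X–Y: 4/25 differ, p = 0.160, d = 0.180.
X–Z: 5/25 differ, p = 0.200, d = 0.233.
Y–Z: 6/25 differ, p = 0.240, d = 0.289.
The smallest distance is between X and Y.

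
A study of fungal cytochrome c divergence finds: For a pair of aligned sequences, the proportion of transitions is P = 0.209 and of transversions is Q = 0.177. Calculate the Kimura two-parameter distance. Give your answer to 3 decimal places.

Under the Kimura two-parameter model, d = −½ ln(1 − 2P − Q) − ¼ ln(1 − 2Q).
1 − 2P − Q = 0.405, giving −½ ln(0.405) = 0.451934.
1 − 2Q = 0.646, giving −¼ ln(0.646) = 0.109239.
d = 0.451934 + 0.109239 = 0.561173.

0.561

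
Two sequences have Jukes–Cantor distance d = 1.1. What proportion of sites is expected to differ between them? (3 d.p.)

0.577

p = (3/4)(1 − e^(−4d/3)) = 0.75 × (1 − e^(-1.466667)) = 0.75 × (1 − 0.230693) = 0.576980.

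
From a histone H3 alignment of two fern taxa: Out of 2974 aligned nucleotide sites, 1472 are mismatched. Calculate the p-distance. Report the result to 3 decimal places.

p = 1472/2974 = 0.494956… ≈ 0.495 (to 3 d.p.).

0.495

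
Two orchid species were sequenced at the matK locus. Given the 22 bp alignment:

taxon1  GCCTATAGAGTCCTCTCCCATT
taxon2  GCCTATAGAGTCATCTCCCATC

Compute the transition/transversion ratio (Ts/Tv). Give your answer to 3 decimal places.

1.000

Transitions are A↔G and C↔T; transversions are all other mismatches.
Transitions: 1. Transversions: 1.
R = 1/1 = 1.000.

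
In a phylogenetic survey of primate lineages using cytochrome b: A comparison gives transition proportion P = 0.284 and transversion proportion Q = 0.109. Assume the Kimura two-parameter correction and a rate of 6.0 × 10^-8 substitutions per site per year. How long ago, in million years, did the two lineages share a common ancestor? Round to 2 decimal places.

Under the Kimura two-parameter model, d = −½ ln(1 − 2P − Q) − ¼ ln(1 − 2Q).
1 − 2P − Q = 0.323, giving −½ ln(0.323) = 0.565051.
1 − 2Q = 0.782, giving −¼ ln(0.782) = 0.061475.
d = 0.565051 + 0.061475 = 0.626526.
Under a molecular clock d = 2μt, so t = d/(2μ) = 0.626526 / (2 × 6.0 × 10^-8) = 5.22 million years.

5.22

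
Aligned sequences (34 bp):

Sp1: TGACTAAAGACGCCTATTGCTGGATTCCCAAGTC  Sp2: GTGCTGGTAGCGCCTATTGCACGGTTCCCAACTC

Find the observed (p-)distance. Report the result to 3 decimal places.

The sequences differ at 12 of 34 positions.
p = 12/34 = 0.352941… ≈ 0.353 (to 3 d.p.).

0.353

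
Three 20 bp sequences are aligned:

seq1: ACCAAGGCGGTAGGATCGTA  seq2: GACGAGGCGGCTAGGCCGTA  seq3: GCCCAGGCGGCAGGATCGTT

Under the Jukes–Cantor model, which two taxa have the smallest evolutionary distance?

seq1 and seq3

seq1–seq2: 8/20 differ, p = 0.400, d = 0.572.
seq1–seq3: 4/20 differ, p = 0.200, d = 0.233.
seq2–seq3: 7/20 differ, p = 0.350, d = 0.471.
The smallest distance is between seq1 and seq3.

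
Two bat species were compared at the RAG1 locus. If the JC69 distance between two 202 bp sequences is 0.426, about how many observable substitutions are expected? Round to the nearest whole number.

66

Invert JC69: p = (3/4)(1 − e^(−4d/3)) = 0.75 × (1 − e^(-0.568)) = 0.75 × (1 − 0.566658) = 0.325007.
Expected differing sites = pL ≈ 0.325007 × 202 = 65.651414 ≈ 66.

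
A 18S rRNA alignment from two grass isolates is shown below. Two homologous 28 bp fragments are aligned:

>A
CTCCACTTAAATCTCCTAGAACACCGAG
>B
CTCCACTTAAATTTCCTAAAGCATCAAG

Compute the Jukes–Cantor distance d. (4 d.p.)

The sequences differ at 5 of 28 sites (13, 19, 21, 24, 26), so p = 5/28 ≈ 0.178571.
d = −(3/4) ln(1 − 4p/3) = −0.75 ln(1 − 0.238095) = −0.75 ln(0.761905)
  = −0.75 × (-0.271933) = 0.203950 substitutions/site.

0.2040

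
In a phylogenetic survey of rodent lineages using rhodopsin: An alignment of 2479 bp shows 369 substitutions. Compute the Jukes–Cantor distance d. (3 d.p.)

p = 369/2479 ≈ 0.14885.
d = −(3/4) ln(1 − 4p/3) = −0.75 ln(1 − 0.198467) = −0.75 ln(0.801533)
  = −0.75 × (-0.221229) = 0.165922 substitutions/site.

0.166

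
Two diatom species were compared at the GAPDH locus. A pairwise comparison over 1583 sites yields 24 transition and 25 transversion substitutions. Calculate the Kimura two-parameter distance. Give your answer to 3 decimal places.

P = 24/1583 ≈ 0.015161 and Q = 25/1583 ≈ 0.015793.
Under the Kimura two-parameter model, d = −½ ln(1 − 2P − Q) − ¼ ln(1 − 2Q).
1 − 2P − Q = 0.953885, giving −½ ln(0.953885) = 0.023606.
1 − 2Q = 0.968414, giving −¼ ln(0.968414) = 0.008024.
d = 0.023606 + 0.008024 = 0.031630.

0.032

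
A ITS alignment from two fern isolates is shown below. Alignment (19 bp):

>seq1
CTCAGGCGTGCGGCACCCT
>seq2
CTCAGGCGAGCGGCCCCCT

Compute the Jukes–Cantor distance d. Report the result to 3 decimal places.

0.113

The sequences differ at 2 of 19 sites (9, 15), so p = 2/19 ≈ 0.105263.
d = −(3/4) ln(1 − 4p/3) = −0.75 ln(1 − 0.140351) = −0.75 ln(0.859649)
  = −0.75 × (-0.151231) = 0.113423 substitutions/site.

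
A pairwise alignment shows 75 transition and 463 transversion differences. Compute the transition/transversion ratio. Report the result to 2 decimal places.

0.16

R = 75/463 = 0.161987… ≈ 0.16 (to 2 d.p.).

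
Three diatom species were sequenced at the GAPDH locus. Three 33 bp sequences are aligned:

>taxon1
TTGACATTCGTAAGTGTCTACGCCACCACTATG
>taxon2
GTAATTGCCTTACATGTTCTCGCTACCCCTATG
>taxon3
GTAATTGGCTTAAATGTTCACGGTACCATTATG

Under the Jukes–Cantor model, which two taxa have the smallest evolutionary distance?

taxon1–taxon2: 14/33 differ, p = 0.424, d = 0.625.
taxon1–taxon3: 13/33 differ, p = 0.394, d = 0.559.
taxon2–taxon3: 6/33 differ, p = 0.182, d = 0.208.
The smallest distance is between taxon2 and taxon3.

taxon2 and taxon3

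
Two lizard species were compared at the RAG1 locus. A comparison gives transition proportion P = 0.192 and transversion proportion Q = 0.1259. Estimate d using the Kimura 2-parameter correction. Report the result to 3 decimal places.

0.429

Under the Kimura two-parameter model, d = −½ ln(1 − 2P − Q) − ¼ ln(1 − 2Q).
1 − 2P − Q = 0.4901, giving −½ ln(0.4901) = 0.356573.
1 − 2Q = 0.7482, giving −¼ ln(0.7482) = 0.072521.
d = 0.356573 + 0.072521 = 0.429094.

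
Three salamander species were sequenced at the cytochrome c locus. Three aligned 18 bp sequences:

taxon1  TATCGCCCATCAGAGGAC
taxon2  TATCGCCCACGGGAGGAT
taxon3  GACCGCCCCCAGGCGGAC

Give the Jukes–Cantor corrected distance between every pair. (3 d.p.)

taxon1–taxon2: 4/18 sites differ → p ≈ 0.222222, d = −0.75 ln(1 − 0.296296) = 0.263548 ≈ 0.264.
taxon1–taxon3: 7/18 sites differ → p ≈ 0.388889, d = −0.75 ln(1 − 0.518519) = 0.548166 ≈ 0.548.
taxon2–taxon3: 6/18 sites differ → p ≈ 0.333333, d = −0.75 ln(1 − 0.444444) = 0.440839 ≈ 0.441.

d(taxon1,taxon2) = 0.264, d(taxon1,taxon3) = 0.548, d(taxon2,taxon3) = 0.441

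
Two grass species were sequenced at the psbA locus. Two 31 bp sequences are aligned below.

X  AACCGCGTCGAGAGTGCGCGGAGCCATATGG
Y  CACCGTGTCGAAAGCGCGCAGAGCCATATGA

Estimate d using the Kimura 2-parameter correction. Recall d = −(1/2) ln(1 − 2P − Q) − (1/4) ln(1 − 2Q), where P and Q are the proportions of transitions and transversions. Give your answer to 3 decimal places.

0.236

Of 31 sites, 5 differences are transitions and 1 are transversions, so P = 5/31 ≈ 0.16129 and Q = 1/31 ≈ 0.032258.
Under the Kimura two-parameter model, d = −½ ln(1 − 2P − Q) − ¼ ln(1 − 2Q).
1 − 2P − Q = 0.645162, giving −½ ln(0.645162) = 0.219127.
1 − 2Q = 0.935484, giving −¼ ln(0.935484) = 0.016673.
d = 0.219127 + 0.016673 = 0.235800.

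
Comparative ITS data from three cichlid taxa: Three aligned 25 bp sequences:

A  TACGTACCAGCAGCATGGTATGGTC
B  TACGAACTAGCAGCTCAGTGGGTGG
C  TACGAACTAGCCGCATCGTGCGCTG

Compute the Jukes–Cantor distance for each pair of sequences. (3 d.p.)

d(A,B) = 0.572, d(A,C) = 0.417, d(B,C) = 0.351

A–B: 10/25 sites differ → p = 0.4, d = −0.75 ln(1 − 0.533333) = 0.571605 ≈ 0.572.
A–C: 8/25 sites differ → p = 0.32, d = −0.75 ln(1 − 0.426667) = 0.417216 ≈ 0.417.
B–C: 7/25 sites differ → p = 0.28, d = −0.75 ln(1 − 0.373333) = 0.350505 ≈ 0.351.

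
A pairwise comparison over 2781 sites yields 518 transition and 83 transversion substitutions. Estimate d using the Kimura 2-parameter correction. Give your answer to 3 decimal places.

P = 518/2781 ≈ 0.186264 and Q = 83/2781 ≈ 0.029845.
Under the Kimura two-parameter model, d = −½ ln(1 − 2P − Q) − ¼ ln(1 − 2Q).
1 − 2P − Q = 0.597627, giving −½ ln(0.597627) = 0.257394.
1 − 2Q = 0.94031, giving −¼ ln(0.94031) = 0.015386.
d = 0.257394 + 0.015386 = 0.272780.

0.273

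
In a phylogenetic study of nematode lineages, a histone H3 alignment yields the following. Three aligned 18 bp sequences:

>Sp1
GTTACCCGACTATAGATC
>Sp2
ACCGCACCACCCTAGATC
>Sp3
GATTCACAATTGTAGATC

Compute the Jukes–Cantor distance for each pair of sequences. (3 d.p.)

Sp1–Sp2: 8/18 sites differ → p ≈ 0.444444, d = −0.75 ln(1 − 0.592592) = 0.673455 ≈ 0.673.
Sp1–Sp3: 6/18 sites differ → p ≈ 0.333333, d = −0.75 ln(1 − 0.444444) = 0.440839 ≈ 0.441.
Sp2–Sp3: 8/18 sites differ → p ≈ 0.444444, d = −0.75 ln(1 − 0.592592) = 0.673455 ≈ 0.673.

d(Sp1,Sp2) = 0.673, d(Sp1,Sp3) = 0.441, d(Sp2,Sp3) = 0.673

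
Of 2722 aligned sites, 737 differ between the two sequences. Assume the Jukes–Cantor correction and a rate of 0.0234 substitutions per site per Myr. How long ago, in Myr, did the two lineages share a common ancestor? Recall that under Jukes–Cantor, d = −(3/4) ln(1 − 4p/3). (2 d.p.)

p = 737/2722 ≈ 0.270757.
d = −(3/4) ln(1 − 4p/3) = −0.75 ln(1 − 0.361009) = −0.75 ln(0.638991)
  = −0.75 × (-0.447865) = 0.335899 substitutions/site.
Under a molecular clock d = 2μt, so t = d/(2μ) = 0.335899 / (2 × 0.0234) = 7.18 Myr.

7.18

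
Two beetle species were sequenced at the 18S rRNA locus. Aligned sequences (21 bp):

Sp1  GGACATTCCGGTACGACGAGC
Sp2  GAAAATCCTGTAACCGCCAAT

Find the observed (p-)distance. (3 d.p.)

0.524

The sequences differ at 11 of 21 positions.
p = 11/21 = 0.523809… ≈ 0.524 (to 3 d.p.).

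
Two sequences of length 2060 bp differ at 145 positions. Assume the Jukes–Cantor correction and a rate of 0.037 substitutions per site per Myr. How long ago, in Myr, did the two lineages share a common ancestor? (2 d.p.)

p = 145/2060 ≈ 0.070388.
d = −(3/4) ln(1 − 4p/3) = −0.75 ln(1 − 0.093851) = −0.75 ln(0.906149)
  = −0.75 × (-0.098552) = 0.073914 substitutions/site.
Under a molecular clock d = 2μt, so t = d/(2μ) = 0.073914 / (2 × 0.037) = 1.00 Myr.

1.00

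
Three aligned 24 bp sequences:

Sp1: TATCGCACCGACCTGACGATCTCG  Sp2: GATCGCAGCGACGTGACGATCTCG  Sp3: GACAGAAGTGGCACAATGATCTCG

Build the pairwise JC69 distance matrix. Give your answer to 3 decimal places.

Sp1–Sp2: 3/24 sites differ → p = 0.125, d = −0.75 ln(1 − 0.166667) = 0.136741 ≈ 0.137.
Sp1–Sp3: 11/24 sites differ → p ≈ 0.458333, d = −0.75 ln(1 − 0.611111) = 0.708346 ≈ 0.708.
Sp2–Sp3: 9/24 sites differ → p = 0.375, d = −0.75 ln(1 − 0.5) = 0.519860 ≈ 0.520.

d(Sp1,Sp2) = 0.137, d(Sp1,Sp3) = 0.708, d(Sp2,Sp3) = 0.520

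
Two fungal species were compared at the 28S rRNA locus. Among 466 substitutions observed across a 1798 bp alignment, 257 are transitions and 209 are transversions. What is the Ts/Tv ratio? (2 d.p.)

R = 257/209 = 1.229665… ≈ 1.23 (to 2 d.p.).

1.23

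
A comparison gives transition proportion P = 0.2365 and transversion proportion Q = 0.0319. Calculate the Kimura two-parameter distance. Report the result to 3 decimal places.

0.368

Under the Kimura two-parameter model, d = −½ ln(1 − 2P − Q) − ¼ ln(1 − 2Q).
1 − 2P − Q = 0.4951, giving −½ ln(0.4951) = 0.351498.
1 − 2Q = 0.9362, giving −¼ ln(0.9362) = 0.016482.
d = 0.351498 + 0.016482 = 0.367980.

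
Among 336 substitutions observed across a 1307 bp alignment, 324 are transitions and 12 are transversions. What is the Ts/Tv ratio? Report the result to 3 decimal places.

R = 324/12 = 27.000.

27.000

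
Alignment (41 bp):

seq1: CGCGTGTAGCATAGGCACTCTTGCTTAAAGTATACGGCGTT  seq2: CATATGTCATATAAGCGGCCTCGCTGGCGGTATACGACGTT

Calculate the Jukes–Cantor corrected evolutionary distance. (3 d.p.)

0.551

The sequences differ at 16 of 41 sites, so p = 16/41 ≈ 0.390244.
d = −(3/4) ln(1 − 4p/3) = −0.75 ln(1 − 0.520325) = −0.75 ln(0.479675)
  = −0.75 × (-0.734646) = 0.550985 substitutions/site.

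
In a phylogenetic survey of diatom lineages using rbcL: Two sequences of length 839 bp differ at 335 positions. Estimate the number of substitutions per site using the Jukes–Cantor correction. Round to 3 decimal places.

p = 335/839 ≈ 0.399285.
d = −(3/4) ln(1 − 4p/3) = −0.75 ln(1 − 0.53238) = −0.75 ln(0.46762)
  = −0.75 × (-0.760099) = 0.570074 substitutions/site.

0.570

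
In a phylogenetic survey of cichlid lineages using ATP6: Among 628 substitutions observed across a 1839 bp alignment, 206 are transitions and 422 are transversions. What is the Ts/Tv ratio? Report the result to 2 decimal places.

0.49

R = 206/422 = 0.488151… ≈ 0.49 (to 2 d.p.).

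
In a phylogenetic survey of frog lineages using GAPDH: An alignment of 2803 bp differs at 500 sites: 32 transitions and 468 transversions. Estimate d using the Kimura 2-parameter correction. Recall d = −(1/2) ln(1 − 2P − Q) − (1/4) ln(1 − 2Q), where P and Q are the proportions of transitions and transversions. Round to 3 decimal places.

P = 32/2803 ≈ 0.011416 and Q = 468/2803 ≈ 0.166964.
Under the Kimura two-parameter model, d = −½ ln(1 − 2P − Q) − ¼ ln(1 − 2Q).
1 − 2P − Q = 0.810204, giving −½ ln(0.810204) = 0.105235.
1 − 2Q = 0.666072, giving −¼ ln(0.666072) = 0.101589.
d = 0.105235 + 0.101589 = 0.206824.

0.207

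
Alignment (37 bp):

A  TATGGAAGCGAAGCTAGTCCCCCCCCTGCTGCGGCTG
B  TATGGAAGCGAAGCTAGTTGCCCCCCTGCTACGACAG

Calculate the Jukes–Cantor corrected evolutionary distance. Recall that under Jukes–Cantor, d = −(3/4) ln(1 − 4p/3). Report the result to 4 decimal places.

0.1490

The sequences differ at 5 of 37 sites (19, 20, 31, 34, 36), so p = 5/37 ≈ 0.135135.
d = −(3/4) ln(1 − 4p/3) = −0.75 ln(1 − 0.18018) = −0.75 ln(0.81982)
  = −0.75 × (-0.198670) = 0.149003 substitutions/site.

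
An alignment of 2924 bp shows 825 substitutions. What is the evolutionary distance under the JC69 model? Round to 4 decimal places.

0.3539

p = 825/2924 ≈ 0.282148.
d = −(3/4) ln(1 − 4p/3) = −0.75 ln(1 − 0.376197) = −0.75 ln(0.623803)
  = −0.75 × (-0.471921) = 0.353941 substitutions/site.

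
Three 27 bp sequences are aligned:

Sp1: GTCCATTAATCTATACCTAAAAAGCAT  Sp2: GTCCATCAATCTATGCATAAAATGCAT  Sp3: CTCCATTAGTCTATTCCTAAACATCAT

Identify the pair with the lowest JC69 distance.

Sp1–Sp2: 4/27 differ, p = 0.148, d = 0.165.
Sp1–Sp3: 5/27 differ, p = 0.185, d = 0.213.
Sp2–Sp3: 8/27 differ, p = 0.296, d = 0.377.
The smallest distance is between Sp1 and Sp2.

Sp1 and Sp2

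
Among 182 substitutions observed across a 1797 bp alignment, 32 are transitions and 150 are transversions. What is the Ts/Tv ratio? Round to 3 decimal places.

0.213

R = 32/150 = 0.213333… ≈ 0.213 (to 3 d.p.).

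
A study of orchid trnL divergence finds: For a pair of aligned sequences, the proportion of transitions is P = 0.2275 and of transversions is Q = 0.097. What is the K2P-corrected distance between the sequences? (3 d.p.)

0.455

Under the Kimura two-parameter model, d = −½ ln(1 − 2P − Q) − ¼ ln(1 − 2Q).
1 − 2P − Q = 0.448, giving −½ ln(0.448) = 0.401481.
1 − 2Q = 0.806, giving −¼ ln(0.806) = 0.053918.
d = 0.401481 + 0.053918 = 0.455399.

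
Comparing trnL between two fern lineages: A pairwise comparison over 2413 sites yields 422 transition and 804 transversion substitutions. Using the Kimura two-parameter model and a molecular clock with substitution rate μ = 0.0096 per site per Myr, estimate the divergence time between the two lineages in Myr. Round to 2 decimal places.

P = 422/2413 ≈ 0.174886 and Q = 804/2413 ≈ 0.333195.
Under the Kimura two-parameter model, d = −½ ln(1 − 2P − Q) − ¼ ln(1 − 2Q).
1 − 2P − Q = 0.317033, giving −½ ln(0.317033) = 0.574375.
1 − 2Q = 0.33361, giving −¼ ln(0.33361) = 0.274446.
d = 0.574375 + 0.274446 = 0.848821.
Under a molecular clock d = 2μt, so t = d/(2μ) = 0.848821 / (2 × 0.0096) = 44.21 Myr.

44.21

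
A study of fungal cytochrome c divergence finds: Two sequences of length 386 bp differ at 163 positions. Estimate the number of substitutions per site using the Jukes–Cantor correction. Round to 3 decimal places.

0.621

p = 163/386 ≈ 0.42228.
d = −(3/4) ln(1 − 4p/3) = −0.75 ln(1 − 0.56304) = −0.75 ln(0.43696)
  = −0.75 × (-0.827914) = 0.620936 substitutions/site.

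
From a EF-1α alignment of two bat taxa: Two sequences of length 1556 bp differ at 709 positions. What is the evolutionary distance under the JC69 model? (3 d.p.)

p = 709/1556 ≈ 0.455656.
d = −(3/4) ln(1 − 4p/3) = −0.75 ln(1 − 0.607541) = −0.75 ln(0.392459)
  = −0.75 × (-0.935323) = 0.701492 substitutions/site.

0.701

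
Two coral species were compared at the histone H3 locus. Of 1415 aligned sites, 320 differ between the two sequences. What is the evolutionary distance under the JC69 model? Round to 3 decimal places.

0.269

p = 320/1415 ≈ 0.226148.
d = −(3/4) ln(1 − 4p/3) = −0.75 ln(1 − 0.301531) = −0.75 ln(0.698469)
  = −0.75 × (-0.358864) = 0.269148 substitutions/site.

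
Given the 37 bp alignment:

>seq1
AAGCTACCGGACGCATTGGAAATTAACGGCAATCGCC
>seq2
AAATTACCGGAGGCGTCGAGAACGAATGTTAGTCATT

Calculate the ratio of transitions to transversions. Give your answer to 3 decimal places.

4.333

Transitions are A↔G and C↔T; transversions are all other mismatches.
Transitions: 13. Transversions: 3.
R = 13/3 = 4.333333… ≈ 4.333 (to 3 d.p.).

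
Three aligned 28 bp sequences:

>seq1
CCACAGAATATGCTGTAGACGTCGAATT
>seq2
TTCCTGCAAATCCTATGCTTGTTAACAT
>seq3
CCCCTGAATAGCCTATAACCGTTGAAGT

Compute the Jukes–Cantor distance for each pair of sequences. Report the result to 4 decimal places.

seq1–seq2: 16/28 sites differ → p ≈ 0.571429, d = −0.75 ln(1 − 0.761905) = 1.076314 ≈ 1.0763.
seq1–seq3: 9/28 sites differ → p ≈ 0.321429, d = −0.75 ln(1 − 0.428572) = 0.419713 ≈ 0.4197.
seq2–seq3: 12/28 sites differ → p ≈ 0.428571, d = −0.75 ln(1 − 0.571428) = 0.635472 ≈ 0.6355.

d(seq1,seq2) = 1.0763, d(seq1,seq3) = 0.4197, d(seq2,seq3) = 0.6355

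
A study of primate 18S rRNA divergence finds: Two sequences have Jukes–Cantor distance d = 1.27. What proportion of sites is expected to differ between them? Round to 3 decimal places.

p = (3/4)(1 − e^(−4d/3)) = 0.75 × (1 − e^(-1.693333)) = 0.75 × (1 − 0.183906) = 0.612071.

0.612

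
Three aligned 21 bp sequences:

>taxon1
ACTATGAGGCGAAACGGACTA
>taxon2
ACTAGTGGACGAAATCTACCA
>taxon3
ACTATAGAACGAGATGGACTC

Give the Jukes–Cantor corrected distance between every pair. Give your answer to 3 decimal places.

d(taxon1,taxon2) = 0.532, d(taxon1,taxon3) = 0.441, d(taxon2,taxon3) = 0.532

taxon1–taxon2: 8/21 sites differ → p ≈ 0.380952, d = −0.75 ln(1 − 0.507936) = 0.531860 ≈ 0.532.
taxon1–taxon3: 7/21 sites differ → p ≈ 0.333333, d = −0.75 ln(1 − 0.444444) = 0.440839 ≈ 0.441.
taxon2–taxon3: 8/21 sites differ → p ≈ 0.380952, d = −0.75 ln(1 − 0.507936) = 0.531860 ≈ 0.532.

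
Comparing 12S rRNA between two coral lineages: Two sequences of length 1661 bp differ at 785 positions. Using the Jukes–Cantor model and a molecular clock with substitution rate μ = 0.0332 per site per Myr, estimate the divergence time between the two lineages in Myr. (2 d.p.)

p = 785/1661 ≈ 0.472607.
d = −(3/4) ln(1 − 4p/3) = −0.75 ln(1 − 0.630143) = −0.75 ln(0.369857)
  = −0.75 × (-0.994639) = 0.745979 substitutions/site.
Under a molecular clock d = 2μt, so t = d/(2μ) = 0.745979 / (2 × 0.0332) = 11.23 Myr.

11.23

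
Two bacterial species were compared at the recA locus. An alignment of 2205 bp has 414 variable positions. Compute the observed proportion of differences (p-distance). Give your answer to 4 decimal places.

p = 414/2205 = 0.187755… ≈ 0.1878 (to 4 d.p.).

0.1878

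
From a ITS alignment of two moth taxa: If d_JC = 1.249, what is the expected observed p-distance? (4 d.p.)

0.6082

p = (3/4)(1 − e^(−4d/3)) = 0.75 × (1 − e^(-1.665333)) = 0.75 × (1 − 0.189128) = 0.608154.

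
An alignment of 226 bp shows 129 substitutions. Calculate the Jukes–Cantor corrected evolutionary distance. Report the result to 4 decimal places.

1.0737

p = 129/226 ≈ 0.570796.
d = −(3/4) ln(1 − 4p/3) = −0.75 ln(1 − 0.761061) = −0.75 ln(0.238939)
  = −0.75 × (-1.431547) = 1.073660 substitutions/site.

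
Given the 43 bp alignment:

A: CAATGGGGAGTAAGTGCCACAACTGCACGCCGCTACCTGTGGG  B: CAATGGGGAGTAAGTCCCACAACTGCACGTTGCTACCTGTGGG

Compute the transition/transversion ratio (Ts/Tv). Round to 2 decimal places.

Transitions are A↔G and C↔T; transversions are all other mismatches.
Transitions: 2. Transversions: 1.
R = 2/1 = 2.00.

2.00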